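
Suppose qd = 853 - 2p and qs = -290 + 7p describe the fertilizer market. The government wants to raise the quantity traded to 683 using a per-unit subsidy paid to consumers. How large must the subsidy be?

Required subsidy s = 54 per unit

At q = 683, invert demand for the buyer price: pb = (853 − 683)/2 = 85; invert supply for the seller price: ps = (683 − (-290))/7 = 139.
The subsidy must fill the gap: s = ps − pb = 139 − 85 = 54.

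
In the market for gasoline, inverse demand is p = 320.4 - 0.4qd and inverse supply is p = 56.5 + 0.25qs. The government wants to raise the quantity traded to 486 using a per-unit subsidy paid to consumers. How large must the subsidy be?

At q = 486, from the demand curve buyers pay pb = 320.4 − 0.4·486 = 126; from the supply curve sellers need ps = 56.5 + 0.25·486 = 178.
The subsidy must fill the gap: s = ps − pb = 178 − 126 = 52.

Required subsidy s = 52 per unit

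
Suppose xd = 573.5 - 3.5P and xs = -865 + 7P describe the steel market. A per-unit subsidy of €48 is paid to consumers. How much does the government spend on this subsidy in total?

Government cost = €9888

Pre-subsidy: 573.5 - 3.5P = -865 + 7P gives P* = 137, x* = 94.
With the rebate, buyers effectively pay Pb = Ps − 48, where Ps is the price sellers receive.
Demand in terms of Ps becomes xd = 573.5 − 3.5(Ps − 48) = 741.5 - 3.5Ps. Setting this equal to supply: 741.5 - 3.5Ps = -865 + 7Ps, so Ps = 153.
Buyers pay Pb = 153 − 48 = 105; x' = -865 + 7·153 = 206.
Government outlay = subsidy × quantity = 48 × 206 = 9888.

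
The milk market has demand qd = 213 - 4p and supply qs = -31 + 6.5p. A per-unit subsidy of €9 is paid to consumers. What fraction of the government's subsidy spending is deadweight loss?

Pre-subsidy: 213 - 4p = -31 + 6.5p gives p* = 488/21, q* = 2521/21.
With the rebate, buyers effectively pay pb = ps − 9, where ps is the price sellers receive.
Demand in terms of ps becomes qd = 213 − 4(ps − 9) = 249 - 4ps. Setting this equal to supply: 249 - 4ps = -31 + 6.5ps, so ps = 80/3.
Buyers pay pb = 80/3 − 9 = 53/3; q' = -31 + 6.5·(80/3) = 427/3.
ΔCS = ½(2521/21 + 427/3)(488/21 − 53/3) = 35815/49; ΔPS = ½(2521/21 + 427/3)(80/3 − 488/21) = 22040/49.
Government spending = 9 × 427/3 = 1281.
DWL = ½ × 9 × (427/3 − 2521/21) = 702/7; fraction = (702/7) / 1281 = 234/2989.

DWL / government spending = 234/2989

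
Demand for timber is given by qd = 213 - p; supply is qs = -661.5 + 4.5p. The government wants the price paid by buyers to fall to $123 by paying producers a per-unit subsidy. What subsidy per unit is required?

At a buyer price of 123, quantity demanded is 213 − 1·123 = 90.
Sellers supply 90 only when they receive ps with -661.5 + 4.5·ps = 90, i.e. ps = 167.
s = ps − pb = 167 − 123 = 44.

Required subsidy s = $44 per unit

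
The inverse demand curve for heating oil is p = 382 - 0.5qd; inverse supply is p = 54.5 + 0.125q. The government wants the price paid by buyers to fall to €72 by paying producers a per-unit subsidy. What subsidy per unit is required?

Required subsidy s = €60 per unit

At a buyer price of 72, quantity demanded is 764 − 2·72 = 620.
Sellers supply 620 only when they receive ps = 54.5 + 0.125·620 = 132.
s = ps − pb = 132 − 72 = 60.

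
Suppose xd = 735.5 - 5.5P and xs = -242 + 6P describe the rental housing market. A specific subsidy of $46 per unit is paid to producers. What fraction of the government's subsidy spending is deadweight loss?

DWL / government spending = 0.165

Pre-subsidy: 735.5 - 5.5P = -242 + 6P gives P* = 85, x* = 268.
With the subsidy, sellers receive Ps = Pb + 46 for each unit, where Pb is the price buyers pay.
Supply in terms of Pb becomes xs = -242 + 6(Pb + 46) = 34 + 6Pb. Setting this equal to demand: 735.5 - 5.5Pb = 34 + 6Pb, so Pb = 61.
Sellers receive Ps = 61 + 46 = 107; x' = 735.5 − 5.5·61 = 400.
ΔCS = ½(268 + 400)(85 − 61) = 8016; ΔPS = ½(268 + 400)(107 − 85) = 7348.
Government spending = 46 × 400 = 18400.
DWL = ½ × 46 × (400 − 268) = 3036; fraction = 3036 / 18400 = 0.165.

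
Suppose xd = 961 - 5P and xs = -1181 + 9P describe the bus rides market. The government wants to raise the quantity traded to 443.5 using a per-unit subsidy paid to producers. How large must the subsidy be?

Required subsidy s = 77 per unit

At x = 443.5, invert demand for the buyer price: Pb = (961 − 443.5)/5 = 103.5; invert supply for the seller price: Ps = (443.5 − (-1181))/9 = 180.5.
The subsidy must fill the gap: s = Ps − Pb = 180.5 − 103.5 = 77.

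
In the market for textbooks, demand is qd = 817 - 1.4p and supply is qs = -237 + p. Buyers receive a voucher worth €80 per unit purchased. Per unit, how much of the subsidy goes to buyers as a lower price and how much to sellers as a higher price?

Buyers gain 100/3 per unit; sellers gain 140/3 per unit

Pre-subsidy: 817 - 1.4p = -237 + p gives p* = 2635/6, q* = 1213/6.
With the rebate, buyers effectively pay pb = ps − 80, where ps is the price sellers receive.
Demand in terms of ps becomes qd = 817 − 1.4(ps − 80) = 929 - 1.4ps. Setting this equal to supply: 929 - 1.4ps = -237 + ps, so ps = 2915/6.
Buyers pay pb = 2915/6 − 80 = 2435/6; q' = -237 + 1·(2915/6) = 1493/6.
Buyers' price falls by p* − pb = 2635/6 − 2435/6 = 100/3; sellers' price rises by ps − p* = 2915/6 − 2635/6 = 140/3.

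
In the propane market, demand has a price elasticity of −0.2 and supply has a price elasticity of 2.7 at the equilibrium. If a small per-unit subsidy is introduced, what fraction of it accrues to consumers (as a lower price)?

Consumer share = 27/29

For a small subsidy around the equilibrium, the benefit split depends on the relative slopes, which at a point are proportional to the elasticities.
Buyer share = εs/(εs + |εd|) = 2.7/(2.7 + 0.2) = 27/29; seller share = |εd|/(εs + |εd|) = 2/29.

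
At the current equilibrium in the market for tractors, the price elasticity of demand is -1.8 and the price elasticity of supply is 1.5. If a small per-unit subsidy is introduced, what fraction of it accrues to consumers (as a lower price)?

For a small subsidy around the equilibrium, the benefit split depends on the relative slopes, which at a point are proportional to the elasticities.
Buyer share = εs/(εs + |εd|) = 1.5/(1.5 + 1.8) = 5/11; seller share = |εd|/(εs + |εd|) = 6/11.

Consumer share = 5/11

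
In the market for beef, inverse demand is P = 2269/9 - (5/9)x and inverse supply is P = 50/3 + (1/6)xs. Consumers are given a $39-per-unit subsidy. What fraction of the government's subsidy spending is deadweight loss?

DWL / government spending = 27/380

Pre-subsidy: 2269/9 - (5/9)x = 50/3 + (1/6)x gives x* = 326 and P* = 71.
With the rebate, buyers effectively pay Pb = Ps − 39, where Ps is the price sellers receive.
On the curves, Pb = 2269/9 - (5/9)x and Ps = 50/3 + (1/6)x; the wedge Ps − Pb = 39 gives 50/3 + (1/6)x − (2269/9 - (5/9)x) = 39, so x' = 380.
Then Pb = 2269/9 − (5/9)·380 = 41 and Ps = 50/3 + (1/6)·380 = 80.
ΔCS = ½(326 + 380)(71 − 41) = 10590; ΔPS = ½(326 + 380)(80 − 71) = 3177.
Government spending = 39 × 380 = 14820.
DWL = ½ × 39 × (380 − 326) = 1053; fraction = 1053 / 14820 = 27/380.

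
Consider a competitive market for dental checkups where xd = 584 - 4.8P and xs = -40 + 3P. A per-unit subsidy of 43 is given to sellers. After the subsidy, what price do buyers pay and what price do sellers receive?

Pre-subsidy: 584 - 4.8P = -40 + 3P gives P* = 80, x* = 200.
With the subsidy, sellers receive Ps = Pb + 43 for each unit, where Pb is the price buyers pay.
Supply in terms of Pb becomes xs = -40 + 3(Pb + 43) = 89 + 3Pb. Setting this equal to demand: 584 - 4.8Pb = 89 + 3Pb, so Pb = 825/13.
Sellers receive Ps = 825/13 + 43 = 1384/13; x' = 584 − 4.8·(825/13) = 3632/13.

Buyers pay 825/13; sellers receive 1384/13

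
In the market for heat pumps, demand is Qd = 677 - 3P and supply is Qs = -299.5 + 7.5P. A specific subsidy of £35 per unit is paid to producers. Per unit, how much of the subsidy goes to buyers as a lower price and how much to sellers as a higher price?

Pre-subsidy: 677 - 3P = -299.5 + 7.5P gives P* = 93, Q* = 398.
With the subsidy, sellers receive Ps = Pb + 35 for each unit, where Pb is the price buyers pay.
Supply in terms of Pb becomes Qs = -299.5 + 7.5(Pb + 35) = -37 + 7.5Pb. Setting this equal to demand: 677 - 3Pb = -37 + 7.5Pb, so Pb = 68.
Sellers receive Ps = 68 + 35 = 103; Q' = 677 − 3·68 = 473.
Buyers' price falls by P* − Pb = 93 − 68 = 25; sellers' price rises by Ps − P* = 103 − 93 = 10.

Buyers gain £25 per unit; sellers gain £10 per unit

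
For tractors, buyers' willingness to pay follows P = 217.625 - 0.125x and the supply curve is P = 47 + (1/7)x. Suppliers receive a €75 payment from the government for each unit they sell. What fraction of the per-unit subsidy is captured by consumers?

Pre-subsidy: 217.625 - 0.125x = 47 + (1/7)x gives x* = 637 and P* = 138.
With the subsidy, sellers receive Ps = Pb + 75 for each unit, where Pb is the price buyers pay.
On the curves, Pb = 217.625 - 0.125x and Ps = 47 + (1/7)x; the wedge Ps − Pb = 75 gives 47 + (1/7)x − (217.625 - 0.125x) = 75, so x' = 917.
Then Pb = 217.625 − 0.125·917 = 103 and Ps = 47 + (1/7)·917 = 178.
Buyers' price falls by P* − Pb = 138 − 103 = 35; sellers' price rises by Ps − P* = 178 − 138 = 40.
So consumers capture 35/75 = 7/15 of each unit of subsidy.

Consumer share = 7/15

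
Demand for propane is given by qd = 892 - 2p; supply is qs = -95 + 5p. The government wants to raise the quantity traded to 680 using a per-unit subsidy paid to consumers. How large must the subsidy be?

Required subsidy s = 49 per unit

At q = 680, invert demand for the buyer price: pb = (892 − 680)/2 = 106; invert supply for the seller price: ps = (680 − (-95))/5 = 155.
The subsidy must fill the gap: s = ps − pb = 155 − 106 = 49.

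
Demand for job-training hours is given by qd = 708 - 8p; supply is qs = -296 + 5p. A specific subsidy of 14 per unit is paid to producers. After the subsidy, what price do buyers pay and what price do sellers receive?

Buyers pay 934/13; sellers receive 1116/13

Pre-subsidy: 708 - 8p = -296 + 5p gives p* = 1004/13, q* = 1172/13.
With the subsidy, sellers receive ps = pb + 14 for each unit, where pb is the price buyers pay.
Supply in terms of pb becomes qs = -296 + 5(pb + 14) = -226 + 5pb. Setting this equal to demand: 708 - 8pb = -226 + 5pb, so pb = 934/13.
Sellers receive ps = 934/13 + 14 = 1116/13; q' = 708 − 8·(934/13) = 1732/13.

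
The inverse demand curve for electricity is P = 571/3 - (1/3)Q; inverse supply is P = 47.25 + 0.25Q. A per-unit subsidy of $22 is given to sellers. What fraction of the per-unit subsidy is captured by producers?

Pre-subsidy: 571/3 - (1/3)Q = 47.25 + 0.25Q gives Q* = 1717/7 and P* = 760/7.
With the subsidy, sellers receive Ps = Pb + 22 for each unit, where Pb is the price buyers pay.
On the curves, Pb = 571/3 - (1/3)Q and Ps = 47.25 + 0.25Q; the wedge Ps − Pb = 22 gives 47.25 + 0.25Q − (571/3 - (1/3)Q) = 22, so Q' = 283.
Then Pb = 571/3 − (1/3)·283 = 96 and Ps = 47.25 + 0.25·283 = 118.
Buyers' price falls by P* − Pb = 760/7 − 96 = 88/7; sellers' price rises by Ps − P* = 118 − 760/7 = 66/7.
So producers capture (66/7)/22 = 3/7 of each unit of subsidy.

Producer share = 3/7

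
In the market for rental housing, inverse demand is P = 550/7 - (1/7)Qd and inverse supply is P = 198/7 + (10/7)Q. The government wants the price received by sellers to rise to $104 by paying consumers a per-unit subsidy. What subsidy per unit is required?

Required subsidy s = $33 per unit

At a seller price of 104, quantity supplied is -19.8 + 0.7·104 = 53.
Buyers absorb 53 only when they pay Pb = 550/7 − (1/7)·53 = 71.
s = Ps − Pb = 104 − 71 = 33.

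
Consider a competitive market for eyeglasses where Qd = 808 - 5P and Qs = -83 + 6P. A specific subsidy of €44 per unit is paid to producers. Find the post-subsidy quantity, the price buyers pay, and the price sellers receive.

Q' = 523; buyers pay €57; sellers receive €101

Pre-subsidy: 808 - 5P = -83 + 6P gives P* = 81, Q* = 403.
With the subsidy, sellers receive Ps = Pb + 44 for each unit, where Pb is the price buyers pay.
Supply in terms of Pb becomes Qs = -83 + 6(Pb + 44) = 181 + 6Pb. Setting this equal to demand: 808 - 5Pb = 181 + 6Pb, so Pb = 57.
Sellers receive Ps = 57 + 44 = 101; Q' = 808 − 5·57 = 523.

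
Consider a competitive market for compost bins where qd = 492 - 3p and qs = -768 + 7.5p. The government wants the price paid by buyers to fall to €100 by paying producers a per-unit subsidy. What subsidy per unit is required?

At a buyer price of 100, quantity demanded is 492 − 3·100 = 192.
Sellers supply 192 only when they receive ps with -768 + 7.5·ps = 192, i.e. ps = 128.
s = ps − pb = 128 − 100 = 28.

Required subsidy s = €28 per unit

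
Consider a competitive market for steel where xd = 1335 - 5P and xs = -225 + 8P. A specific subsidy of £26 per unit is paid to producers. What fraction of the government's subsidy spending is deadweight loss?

Pre-subsidy: 1335 - 5P = -225 + 8P gives P* = 120, x* = 735.
With the subsidy, sellers receive Ps = Pb + 26 for each unit, where Pb is the price buyers pay.
Supply in terms of Pb becomes xs = -225 + 8(Pb + 26) = -17 + 8Pb. Setting this equal to demand: 1335 - 5Pb = -17 + 8Pb, so Pb = 104.
Sellers receive Ps = 104 + 26 = 130; x' = 1335 − 5·104 = 815.
ΔCS = ½(735 + 815)(120 − 104) = 12400; ΔPS = ½(735 + 815)(130 − 120) = 7750.
Government spending = 26 × 815 = 21190.
DWL = ½ × 26 × (815 − 735) = 1040; fraction = 1040 / 21190 = 8/163.

DWL / government spending = 8/163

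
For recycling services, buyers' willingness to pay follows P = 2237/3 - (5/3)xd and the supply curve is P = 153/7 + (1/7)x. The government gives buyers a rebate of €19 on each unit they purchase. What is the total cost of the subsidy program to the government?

Government cost = €7799.5

Pre-subsidy: 2237/3 - (5/3)x = 153/7 + (1/7)x gives x* = 400 and P* = 79.
With the rebate, buyers effectively pay Pb = Ps − 19, where Ps is the price sellers receive.
On the curves, Pb = 2237/3 - (5/3)x and Ps = 153/7 + (1/7)x; the wedge Ps − Pb = 19 gives 153/7 + (1/7)x − (2237/3 - (5/3)x) = 19, so x' = 410.5.
Then Pb = 2237/3 − (5/3)·410.5 = 61.5 and Ps = 153/7 + (1/7)·410.5 = 80.5.
Government outlay = subsidy × quantity = 19 × 410.5 = 7799.5.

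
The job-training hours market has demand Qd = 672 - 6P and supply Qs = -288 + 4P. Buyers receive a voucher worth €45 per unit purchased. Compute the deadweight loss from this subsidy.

Pre-subsidy: 672 - 6P = -288 + 4P gives P* = 96, Q* = 96.
With the rebate, buyers effectively pay Pb = Ps − 45, where Ps is the price sellers receive.
Demand in terms of Ps becomes Qd = 672 − 6(Ps − 45) = 942 - 6Ps. Setting this equal to supply: 942 - 6Ps = -288 + 4Ps, so Ps = 123.
Buyers pay Pb = 123 − 45 = 78; Q' = -288 + 4·123 = 204.
The subsidy expands output by 204 − 96 = 108 past the efficient level; on those units the gap between marginal cost and willingness to pay runs from 0 up to 45.
DWL = ½ × 45 × 108 = 2430.

Deadweight loss = €2430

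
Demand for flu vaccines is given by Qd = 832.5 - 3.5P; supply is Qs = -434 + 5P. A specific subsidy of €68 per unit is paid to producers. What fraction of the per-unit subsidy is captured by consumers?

Pre-subsidy: 832.5 - 3.5P = -434 + 5P gives P* = 149, Q* = 311.
With the subsidy, sellers receive Ps = Pb + 68 for each unit, where Pb is the price buyers pay.
Supply in terms of Pb becomes Qs = -434 + 5(Pb + 68) = -94 + 5Pb. Setting this equal to demand: 832.5 - 3.5Pb = -94 + 5Pb, so Pb = 109.
Sellers receive Ps = 109 + 68 = 177; Q' = 832.5 − 3.5·109 = 451.
Buyers' price falls by P* − Pb = 149 − 109 = 40; sellers' price rises by Ps − P* = 177 − 149 = 28.
So consumers capture 40/68 = 10/17 of each unit of subsidy.

Consumer share = 10/17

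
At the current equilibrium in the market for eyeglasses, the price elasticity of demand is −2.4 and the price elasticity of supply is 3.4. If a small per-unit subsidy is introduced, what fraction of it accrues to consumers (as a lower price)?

For a small subsidy around the equilibrium, the benefit split depends on the relative slopes, which at a point are proportional to the elasticities.
Buyer share = εs/(εs + |εd|) = 3.4/(3.4 + 2.4) = 17/29; seller share = |εd|/(εs + |εd|) = 12/29.

Consumer share = 17/29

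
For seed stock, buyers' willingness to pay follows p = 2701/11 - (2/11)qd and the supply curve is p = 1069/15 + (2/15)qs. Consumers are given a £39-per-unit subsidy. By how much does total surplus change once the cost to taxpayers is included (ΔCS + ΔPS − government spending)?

Net change in total surplus = -£2413.125

Pre-subsidy: 2701/11 - (2/11)q = 1069/15 + (2/15)q gives q* = 553 and p* = 145.
With the rebate, buyers effectively pay pb = ps − 39, where ps is the price sellers receive.
On the curves, pb = 2701/11 - (2/11)q and ps = 1069/15 + (2/15)q; the wedge ps − pb = 39 gives 1069/15 + (2/15)q − (2701/11 - (2/11)q) = 39, so q' = 676.75.
Then pb = 2701/11 − (2/11)·676.75 = 122.5 and ps = 1069/15 + (2/15)·676.75 = 161.5.
ΔCS = ½(553 + 676.75)(145 − 122.5) = 13834.6875; ΔPS = ½(553 + 676.75)(161.5 − 145) = 10145.4375.
Government spending = 39 × 676.75 = 26393.25.
Net change = 13834.6875 + 10145.4375 − 26393.25 = -2413.125. The loss equals the DWL triangle ½·39·123.75.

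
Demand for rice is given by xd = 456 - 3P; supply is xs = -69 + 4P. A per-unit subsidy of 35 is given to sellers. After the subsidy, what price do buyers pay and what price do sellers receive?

Pre-subsidy: 456 - 3P = -69 + 4P gives P* = 75, x* = 231.
With the subsidy, sellers receive Ps = Pb + 35 for each unit, where Pb is the price buyers pay.
Supply in terms of Pb becomes xs = -69 + 4(Pb + 35) = 71 + 4Pb. Setting this equal to demand: 456 - 3Pb = 71 + 4Pb, so Pb = 55.
Sellers receive Ps = 55 + 35 = 90; x' = 456 − 3·55 = 291.

Buyers pay 55; sellers receive 90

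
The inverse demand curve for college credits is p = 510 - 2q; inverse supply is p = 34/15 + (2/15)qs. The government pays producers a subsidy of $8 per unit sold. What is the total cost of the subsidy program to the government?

Pre-subsidy: 510 - 2q = 34/15 + (2/15)q gives q* = 238 and p* = 34.
With the subsidy, sellers receive ps = pb + 8 for each unit, where pb is the price buyers pay.
On the curves, pb = 510 - 2q and ps = 34/15 + (2/15)q; the wedge ps − pb = 8 gives 34/15 + (2/15)q − (510 - 2q) = 8, so q' = 241.75.
Then pb = 510 − 2·241.75 = 26.5 and ps = 34/15 + (2/15)·241.75 = 34.5.
Government outlay = subsidy × quantity = 8 × 241.75 = 1934.

Government cost = $1934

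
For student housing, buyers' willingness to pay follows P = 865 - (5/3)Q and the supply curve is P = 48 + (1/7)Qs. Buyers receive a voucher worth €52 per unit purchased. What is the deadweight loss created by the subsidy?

Pre-subsidy: 865 - (5/3)Q = 48 + (1/7)Q gives Q* = 451.5 and P* = 112.5.
With the rebate, buyers effectively pay Pb = Ps − 52, where Ps is the price sellers receive.
On the curves, Pb = 865 - (5/3)Q and Ps = 48 + (1/7)Q; the wedge Ps − Pb = 52 gives 48 + (1/7)Q − (865 - (5/3)Q) = 52, so Q' = 18249/38.
Then Pb = 865 − (5/3)·(18249/38) = 2455/38 and Ps = 48 + (1/7)·(18249/38) = 4431/38.
The subsidy expands output by 18249/38 − 451.5 = 546/19 past the efficient level; on those units the gap between marginal cost and willingness to pay runs from 0 up to 52.
DWL = ½ × 52 × 546/19 = 14196/19.

Deadweight loss = 14196/19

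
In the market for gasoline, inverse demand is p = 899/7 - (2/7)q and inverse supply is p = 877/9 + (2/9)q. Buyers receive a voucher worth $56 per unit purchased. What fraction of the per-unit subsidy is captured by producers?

Producer share = 0.4375

Pre-subsidy: 899/7 - (2/7)q = 877/9 + (2/9)q gives q* = 61 and p* = 111.
With the rebate, buyers effectively pay pb = ps − 56, where ps is the price sellers receive.
On the curves, pb = 899/7 - (2/7)q and ps = 877/9 + (2/9)q; the wedge ps − pb = 56 gives 877/9 + (2/9)q − (899/7 - (2/7)q) = 56, so q' = 171.25.
Then pb = 899/7 − (2/7)·171.25 = 79.5 and ps = 877/9 + (2/9)·171.25 = 135.5.
Buyers' price falls by p* − pb = 111 − 79.5 = 31.5; sellers' price rises by ps − p* = 135.5 − 111 = 24.5.
So producers capture 24.5/56 = 0.4375 of each unit of subsidy.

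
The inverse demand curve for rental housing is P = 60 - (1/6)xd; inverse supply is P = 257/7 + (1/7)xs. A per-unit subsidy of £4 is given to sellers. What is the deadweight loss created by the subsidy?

Deadweight loss = 336/13

Pre-subsidy: 60 - (1/6)x = 257/7 + (1/7)x gives x* = 978/13 and P* = 617/13.
With the subsidy, sellers receive Ps = Pb + 4 for each unit, where Pb is the price buyers pay.
On the curves, Pb = 60 - (1/6)x and Ps = 257/7 + (1/7)x; the wedge Ps − Pb = 4 gives 257/7 + (1/7)x − (60 - (1/6)x) = 4, so x' = 1146/13.
Then Pb = 60 − (1/6)·(1146/13) = 589/13 and Ps = 257/7 + (1/7)·(1146/13) = 641/13.
The subsidy expands output by 1146/13 − 978/13 = 168/13 past the efficient level; on those units the gap between marginal cost and willingness to pay runs from 0 up to 4.
DWL = ½ × 4 × 168/13 = 336/13.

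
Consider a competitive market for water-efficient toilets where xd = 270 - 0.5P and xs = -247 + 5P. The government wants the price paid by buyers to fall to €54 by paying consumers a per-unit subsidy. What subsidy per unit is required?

Required subsidy s = €44 per unit

At a buyer price of 54, quantity demanded is 270 − 0.5·54 = 243.
Sellers supply 243 only when they receive Ps with -247 + 5·Ps = 243, i.e. Ps = 98.
s = Ps − Pb = 98 − 54 = 44.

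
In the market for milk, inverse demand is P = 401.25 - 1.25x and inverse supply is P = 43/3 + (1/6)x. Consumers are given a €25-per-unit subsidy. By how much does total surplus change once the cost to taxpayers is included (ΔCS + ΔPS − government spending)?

Pre-subsidy: 401.25 - 1.25x = 43/3 + (1/6)x gives x* = 4643/17 and P* = 2035/34.
With the rebate, buyers effectively pay Pb = Ps − 25, where Ps is the price sellers receive.
On the curves, Pb = 401.25 - 1.25x and Ps = 43/3 + (1/6)x; the wedge Ps − Pb = 25 gives 43/3 + (1/6)x − (401.25 - 1.25x) = 25, so x' = 4943/17.
Then Pb = 401.25 − 1.25·(4943/17) = 1285/34 and Ps = 43/3 + (1/6)·(4943/17) = 2135/34.
ΔCS = ½(4643/17 + 4943/17)(2035/34 − 1285/34) = 1797375/289; ΔPS = ½(4643/17 + 4943/17)(2135/34 − 2035/34) = 239650/289.
Government spending = 25 × 4943/17 = 123575/17.
Net change = 1797375/289 + 239650/289 − 123575/17 = -3750/17. The loss equals the DWL triangle ½·25·300/17.

Net change in total surplus = -3750/17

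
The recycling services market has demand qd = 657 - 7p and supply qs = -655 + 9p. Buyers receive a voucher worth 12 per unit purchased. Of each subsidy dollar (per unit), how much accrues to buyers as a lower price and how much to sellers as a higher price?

Pre-subsidy: 657 - 7p = -655 + 9p gives p* = 82, q* = 83.
With the rebate, buyers effectively pay pb = ps − 12, where ps is the price sellers receive.
Demand in terms of ps becomes qd = 657 − 7(ps − 12) = 741 - 7ps. Setting this equal to supply: 741 - 7ps = -655 + 9ps, so ps = 87.25.
Buyers pay pb = 87.25 − 12 = 75.25; q' = -655 + 9·87.25 = 130.25.
Buyers' price falls by p* − pb = 82 − 75.25 = 6.75; sellers' price rises by ps − p* = 87.25 − 82 = 5.25.

Buyers gain 6.75 per unit; sellers gain 5.25 per unit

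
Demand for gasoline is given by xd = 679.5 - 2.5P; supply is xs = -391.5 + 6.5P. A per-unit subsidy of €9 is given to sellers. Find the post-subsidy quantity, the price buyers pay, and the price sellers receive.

x' = 398.25; buyers pay €112.5; sellers receive €121.5

Pre-subsidy: 679.5 - 2.5P = -391.5 + 6.5P gives P* = 119, x* = 382.
With the subsidy, sellers receive Ps = Pb + 9 for each unit, where Pb is the price buyers pay.
Supply in terms of Pb becomes xs = -391.5 + 6.5(Pb + 9) = -333 + 6.5Pb. Setting this equal to demand: 679.5 - 2.5Pb = -333 + 6.5Pb, so Pb = 112.5.
Sellers receive Ps = 112.5 + 9 = 121.5; x' = 679.5 − 2.5·112.5 = 398.25.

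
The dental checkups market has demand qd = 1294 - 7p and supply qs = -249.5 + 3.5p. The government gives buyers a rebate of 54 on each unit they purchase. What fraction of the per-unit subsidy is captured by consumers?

Consumer share = 1/3

Pre-subsidy: 1294 - 7p = -249.5 + 3.5p gives p* = 147, q* = 265.
With the rebate, buyers effectively pay pb = ps − 54, where ps is the price sellers receive.
Demand in terms of ps becomes qd = 1294 − 7(ps − 54) = 1672 - 7ps. Setting this equal to supply: 1672 - 7ps = -249.5 + 3.5ps, so ps = 183.
Buyers pay pb = 183 − 54 = 129; q' = -249.5 + 3.5·183 = 391.
Buyers' price falls by p* − pb = 147 − 129 = 18; sellers' price rises by ps − p* = 183 − 147 = 36.
So consumers capture 18/54 = 1/3 of each unit of subsidy.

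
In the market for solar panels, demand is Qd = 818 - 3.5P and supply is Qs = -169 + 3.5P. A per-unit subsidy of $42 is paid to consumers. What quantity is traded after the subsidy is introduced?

Pre-subsidy: 818 - 3.5P = -169 + 3.5P gives P* = 141, Q* = 324.5.
With the rebate, buyers effectively pay Pb = Ps − 42, where Ps is the price sellers receive.
Demand in terms of Ps becomes Qd = 818 − 3.5(Ps − 42) = 965 - 3.5Ps. Setting this equal to supply: 965 - 3.5Ps = -169 + 3.5Ps, so Ps = 162.
Buyers pay Pb = 162 − 42 = 120; Q' = -169 + 3.5·162 = 398.

Q' = 398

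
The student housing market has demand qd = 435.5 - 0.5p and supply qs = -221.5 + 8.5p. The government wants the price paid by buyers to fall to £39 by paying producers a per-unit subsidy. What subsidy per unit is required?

At a buyer price of 39, quantity demanded is 435.5 − 0.5·39 = 416.
Sellers supply 416 only when they receive ps with -221.5 + 8.5·ps = 416, i.e. ps = 75.
s = ps − pb = 75 − 39 = 36.

Required subsidy s = £36 per unit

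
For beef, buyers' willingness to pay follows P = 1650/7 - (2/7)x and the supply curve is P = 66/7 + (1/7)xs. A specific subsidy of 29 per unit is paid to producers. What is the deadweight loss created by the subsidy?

Pre-subsidy: 1650/7 - (2/7)x = 66/7 + (1/7)x gives x* = 528 and P* = 594/7.
With the subsidy, sellers receive Ps = Pb + 29 for each unit, where Pb is the price buyers pay.
On the curves, Pb = 1650/7 - (2/7)x and Ps = 66/7 + (1/7)x; the wedge Ps − Pb = 29 gives 66/7 + (1/7)x − (1650/7 - (2/7)x) = 29, so x' = 1787/3.
Then Pb = 1650/7 − (2/7)·(1787/3) = 1376/21 and Ps = 66/7 + (1/7)·(1787/3) = 1985/21.
The subsidy expands output by 1787/3 − 528 = 203/3 past the efficient level; on those units the gap between marginal cost and willingness to pay runs from 0 up to 29.
DWL = ½ × 29 × 203/3 = 5887/6.

Deadweight loss = 5887/6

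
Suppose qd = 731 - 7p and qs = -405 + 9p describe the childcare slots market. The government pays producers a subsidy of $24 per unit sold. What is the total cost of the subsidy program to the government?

Government cost = $7884

Pre-subsidy: 731 - 7p = -405 + 9p gives p* = 71, q* = 234.
With the subsidy, sellers receive ps = pb + 24 for each unit, where pb is the price buyers pay.
Supply in terms of pb becomes qs = -405 + 9(pb + 24) = -189 + 9pb. Setting this equal to demand: 731 - 7pb = -189 + 9pb, so pb = 57.5.
Sellers receive ps = 57.5 + 24 = 81.5; q' = 731 − 7·57.5 = 328.5.
Government outlay = subsidy × quantity = 24 × 328.5 = 7884.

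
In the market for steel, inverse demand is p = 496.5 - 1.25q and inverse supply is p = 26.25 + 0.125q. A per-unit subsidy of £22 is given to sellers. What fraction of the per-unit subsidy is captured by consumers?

Pre-subsidy: 496.5 - 1.25q = 26.25 + 0.125q gives q* = 342 and p* = 69.
With the subsidy, sellers receive ps = pb + 22 for each unit, where pb is the price buyers pay.
On the curves, pb = 496.5 - 1.25q and ps = 26.25 + 0.125q; the wedge ps − pb = 22 gives 26.25 + 0.125q − (496.5 - 1.25q) = 22, so q' = 358.
Then pb = 496.5 − 1.25·358 = 49 and ps = 26.25 + 0.125·358 = 71.
Buyers' price falls by p* − pb = 69 − 49 = 20; sellers' price rises by ps − p* = 71 − 69 = 2.
So consumers capture 20/22 = 10/11 of each unit of subsidy.

Consumer share = 10/11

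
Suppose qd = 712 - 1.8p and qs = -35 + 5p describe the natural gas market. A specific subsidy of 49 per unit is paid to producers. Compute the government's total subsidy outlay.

Pre-subsidy: 712 - 1.8p = -35 + 5p gives p* = 3735/34, q* = 17485/34.
With the subsidy, sellers receive ps = pb + 49 for each unit, where pb is the price buyers pay.
Supply in terms of pb becomes qs = -35 + 5(pb + 49) = 210 + 5pb. Setting this equal to demand: 712 - 1.8pb = 210 + 5pb, so pb = 1255/17.
Sellers receive ps = 1255/17 + 49 = 2088/17; q' = 712 − 1.8·(1255/17) = 9845/17.
Government outlay = subsidy × quantity = 49 × 9845/17 = 482405/17.

Government cost = 482405/17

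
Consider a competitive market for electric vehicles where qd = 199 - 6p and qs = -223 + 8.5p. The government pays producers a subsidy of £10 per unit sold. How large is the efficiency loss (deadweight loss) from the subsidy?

Pre-subsidy: 199 - 6p = -223 + 8.5p gives p* = 844/29, q* = 707/29.
With the subsidy, sellers receive ps = pb + 10 for each unit, where pb is the price buyers pay.
Supply in terms of pb becomes qs = -223 + 8.5(pb + 10) = -138 + 8.5pb. Setting this equal to demand: 199 - 6pb = -138 + 8.5pb, so pb = 674/29.
Sellers receive ps = 674/29 + 10 = 964/29; q' = 199 − 6·(674/29) = 1727/29.
The subsidy expands output by 1727/29 − 707/29 = 1020/29 past the efficient level; on those units the gap between marginal cost and willingness to pay runs from 0 up to 10.
DWL = ½ × 10 × 1020/29 = 5100/29.

Deadweight loss = 5100/29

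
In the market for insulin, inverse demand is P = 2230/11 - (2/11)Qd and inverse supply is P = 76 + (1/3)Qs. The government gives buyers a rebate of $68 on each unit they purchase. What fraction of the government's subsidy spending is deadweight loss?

DWL / government spending = 11/63

Pre-subsidy: 2230/11 - (2/11)Q = 76 + (1/3)Q gives Q* = 246 and P* = 158.
With the rebate, buyers effectively pay Pb = Ps − 68, where Ps is the price sellers receive.
On the curves, Pb = 2230/11 - (2/11)Q and Ps = 76 + (1/3)Q; the wedge Ps − Pb = 68 gives 76 + (1/3)Q − (2230/11 - (2/11)Q) = 68, so Q' = 378.
Then Pb = 2230/11 − (2/11)·378 = 134 and Ps = 76 + (1/3)·378 = 202.
ΔCS = ½(246 + 378)(158 − 134) = 7488; ΔPS = ½(246 + 378)(202 − 158) = 13728.
Government spending = 68 × 378 = 25704.
DWL = ½ × 68 × (378 − 246) = 4488; fraction = 4488 / 25704 = 11/63.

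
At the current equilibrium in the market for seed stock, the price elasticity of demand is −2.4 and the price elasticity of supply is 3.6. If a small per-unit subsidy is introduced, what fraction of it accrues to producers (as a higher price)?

Producer share = 0.4

For a small subsidy around the equilibrium, the benefit split depends on the relative slopes, which at a point are proportional to the elasticities.
Buyer share = εs/(εs + |εd|) = 3.6/(3.6 + 2.4) = 0.6; seller share = |εd|/(εs + |εd|) = 0.4.
So producers capture 0.4 of the subsidy.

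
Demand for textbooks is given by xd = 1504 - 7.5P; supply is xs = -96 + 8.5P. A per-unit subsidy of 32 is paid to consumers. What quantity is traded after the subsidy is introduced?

Pre-subsidy: 1504 - 7.5P = -96 + 8.5P gives P* = 100, x* = 754.
With the rebate, buyers effectively pay Pb = Ps − 32, where Ps is the price sellers receive.
Demand in terms of Ps becomes xd = 1504 − 7.5(Ps − 32) = 1744 - 7.5Ps. Setting this equal to supply: 1744 - 7.5Ps = -96 + 8.5Ps, so Ps = 115.
Buyers pay Pb = 115 − 32 = 83; x' = -96 + 8.5·115 = 881.5.

x' = 881.5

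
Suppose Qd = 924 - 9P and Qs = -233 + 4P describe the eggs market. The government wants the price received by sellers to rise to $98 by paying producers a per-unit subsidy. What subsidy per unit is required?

At a seller price of 98, quantity supplied is -233 + 4·98 = 159.
Buyers absorb 159 only when they pay Pb with 924 − 9·Pb = 159, i.e. Pb = 85.
s = Ps − Pb = 98 − 85 = 13.

Required subsidy s = $13 per unit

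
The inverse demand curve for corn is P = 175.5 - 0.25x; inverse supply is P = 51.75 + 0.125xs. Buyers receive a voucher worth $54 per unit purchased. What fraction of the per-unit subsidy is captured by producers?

Pre-subsidy: 175.5 - 0.25x = 51.75 + 0.125x gives x* = 330 and P* = 93.
With the rebate, buyers effectively pay Pb = Ps − 54, where Ps is the price sellers receive.
On the curves, Pb = 175.5 - 0.25x and Ps = 51.75 + 0.125x; the wedge Ps − Pb = 54 gives 51.75 + 0.125x − (175.5 - 0.25x) = 54, so x' = 474.
Then Pb = 175.5 − 0.25·474 = 57 and Ps = 51.75 + 0.125·474 = 111.
Buyers' price falls by P* − Pb = 93 − 57 = 36; sellers' price rises by Ps − P* = 111 − 93 = 18.
So producers capture 18/54 = 1/3 of each unit of subsidy.

Producer share = 1/3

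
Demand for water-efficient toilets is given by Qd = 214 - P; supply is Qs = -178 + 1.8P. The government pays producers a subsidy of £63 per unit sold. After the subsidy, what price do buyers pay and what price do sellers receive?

Pre-subsidy: 214 - P = -178 + 1.8P gives P* = 140, Q* = 74.
With the subsidy, sellers receive Ps = Pb + 63 for each unit, where Pb is the price buyers pay.
Supply in terms of Pb becomes Qs = -178 + 1.8(Pb + 63) = -64.6 + 1.8Pb. Setting this equal to demand: 214 - Pb = -64.6 + 1.8Pb, so Pb = 99.5.
Sellers receive Ps = 99.5 + 63 = 162.5; Q' = 214 − 1·99.5 = 114.5.

Buyers pay £99.5; sellers receive £162.5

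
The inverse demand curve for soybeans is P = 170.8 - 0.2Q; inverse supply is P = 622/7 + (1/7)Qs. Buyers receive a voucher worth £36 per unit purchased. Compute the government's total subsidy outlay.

Pre-subsidy: 170.8 - 0.2Q = 622/7 + (1/7)Q gives Q* = 239 and P* = 123.
With the rebate, buyers effectively pay Pb = Ps − 36, where Ps is the price sellers receive.
On the curves, Pb = 170.8 - 0.2Q and Ps = 622/7 + (1/7)Q; the wedge Ps − Pb = 36 gives 622/7 + (1/7)Q − (170.8 - 0.2Q) = 36, so Q' = 344.
Then Pb = 170.8 − 0.2·344 = 102 and Ps = 622/7 + (1/7)·344 = 138.
Government outlay = subsidy × quantity = 36 × 344 = 12384.

Government cost = £12384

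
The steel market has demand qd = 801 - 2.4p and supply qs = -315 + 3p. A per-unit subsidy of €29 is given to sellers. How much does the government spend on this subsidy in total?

Government cost = 29899/3

Pre-subsidy: 801 - 2.4p = -315 + 3p gives p* = 620/3, q* = 305.
With the subsidy, sellers receive ps = pb + 29 for each unit, where pb is the price buyers pay.
Supply in terms of pb becomes qs = -315 + 3(pb + 29) = -228 + 3pb. Setting this equal to demand: 801 - 2.4pb = -228 + 3pb, so pb = 1715/9.
Sellers receive ps = 1715/9 + 29 = 1976/9; q' = 801 − 2.4·(1715/9) = 1031/3.
Government outlay = subsidy × quantity = 29 × 1031/3 = 29899/3.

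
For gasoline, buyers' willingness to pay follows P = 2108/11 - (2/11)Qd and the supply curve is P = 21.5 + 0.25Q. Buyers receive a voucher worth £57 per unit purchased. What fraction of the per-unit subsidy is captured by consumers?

Pre-subsidy: 2108/11 - (2/11)Q = 21.5 + 0.25Q gives Q* = 394 and P* = 120.
With the rebate, buyers effectively pay Pb = Ps − 57, where Ps is the price sellers receive.
On the curves, Pb = 2108/11 - (2/11)Q and Ps = 21.5 + 0.25Q; the wedge Ps − Pb = 57 gives 21.5 + 0.25Q − (2108/11 - (2/11)Q) = 57, so Q' = 526.
Then Pb = 2108/11 − (2/11)·526 = 96 and Ps = 21.5 + 0.25·526 = 153.
Buyers' price falls by P* − Pb = 120 − 96 = 24; sellers' price rises by Ps − P* = 153 − 120 = 33.
So consumers capture 24/57 = 8/19 of each unit of subsidy.

Consumer share = 8/19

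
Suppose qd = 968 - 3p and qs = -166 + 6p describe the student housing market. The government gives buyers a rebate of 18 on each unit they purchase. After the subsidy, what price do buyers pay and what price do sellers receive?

Buyers pay 114; sellers receive 132

Pre-subsidy: 968 - 3p = -166 + 6p gives p* = 126, q* = 590.
With the rebate, buyers effectively pay pb = ps − 18, where ps is the price sellers receive.
Demand in terms of ps becomes qd = 968 − 3(ps − 18) = 1022 - 3ps. Setting this equal to supply: 1022 - 3ps = -166 + 6ps, so ps = 132.
Buyers pay pb = 132 − 18 = 114; q' = -166 + 6·132 = 626.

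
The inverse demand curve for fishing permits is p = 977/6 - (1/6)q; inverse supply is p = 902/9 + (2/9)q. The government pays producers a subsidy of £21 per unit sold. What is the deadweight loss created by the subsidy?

Pre-subsidy: 977/6 - (1/6)q = 902/9 + (2/9)q gives q* = 161 and p* = 136.
With the subsidy, sellers receive ps = pb + 21 for each unit, where pb is the price buyers pay.
On the curves, pb = 977/6 - (1/6)q and ps = 902/9 + (2/9)q; the wedge ps − pb = 21 gives 902/9 + (2/9)q − (977/6 - (1/6)q) = 21, so q' = 215.
Then pb = 977/6 − (1/6)·215 = 127 and ps = 902/9 + (2/9)·215 = 148.
The subsidy expands output by 215 − 161 = 54 past the efficient level; on those units the gap between marginal cost and willingness to pay runs from 0 up to 21.
DWL = ½ × 21 × 54 = 567.

Deadweight loss = £567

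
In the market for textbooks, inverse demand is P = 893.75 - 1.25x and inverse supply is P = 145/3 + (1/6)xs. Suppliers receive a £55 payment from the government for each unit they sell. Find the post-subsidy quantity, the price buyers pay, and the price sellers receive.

x' = 10805/17; buyers pay 3375/34; sellers receive 5245/34

Pre-subsidy: 893.75 - 1.25x = 145/3 + (1/6)x gives x* = 10145/17 and P* = 5025/34.
With the subsidy, sellers receive Ps = Pb + 55 for each unit, where Pb is the price buyers pay.
On the curves, Pb = 893.75 - 1.25x and Ps = 145/3 + (1/6)x; the wedge Ps − Pb = 55 gives 145/3 + (1/6)x − (893.75 - 1.25x) = 55, so x' = 10805/17.
Then Pb = 893.75 − 1.25·(10805/17) = 3375/34 and Ps = 145/3 + (1/6)·(10805/17) = 5245/34.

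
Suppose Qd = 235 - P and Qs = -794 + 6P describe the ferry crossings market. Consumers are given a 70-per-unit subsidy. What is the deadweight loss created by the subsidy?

Deadweight loss = 2100

Pre-subsidy: 235 - P = -794 + 6P gives P* = 147, Q* = 88.
With the rebate, buyers effectively pay Pb = Ps − 70, where Ps is the price sellers receive.
Demand in terms of Ps becomes Qd = 235 − 1(Ps − 70) = 305 - Ps. Setting this equal to supply: 305 - Ps = -794 + 6Ps, so Ps = 157.
Buyers pay Pb = 157 − 70 = 87; Q' = -794 + 6·157 = 148.
The subsidy expands output by 148 − 88 = 60 past the efficient level; on those units the gap between marginal cost and willingness to pay runs from 0 up to 70.
DWL = ½ × 70 × 60 = 2100.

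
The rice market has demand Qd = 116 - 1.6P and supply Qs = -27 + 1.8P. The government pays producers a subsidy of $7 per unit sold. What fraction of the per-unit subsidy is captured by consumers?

Consumer share = 9/17

Pre-subsidy: 116 - 1.6P = -27 + 1.8P gives P* = 715/17, Q* = 828/17.
With the subsidy, sellers receive Ps = Pb + 7 for each unit, where Pb is the price buyers pay.
Supply in terms of Pb becomes Qs = -27 + 1.8(Pb + 7) = -14.4 + 1.8Pb. Setting this equal to demand: 116 - 1.6Pb = -14.4 + 1.8Pb, so Pb = 652/17.
Sellers receive Ps = 652/17 + 7 = 771/17; Q' = 116 − 1.6·(652/17) = 4644/85.
Buyers' price falls by P* − Pb = 715/17 − 652/17 = 63/17; sellers' price rises by Ps − P* = 771/17 − 715/17 = 56/17.
So consumers capture (63/17)/7 = 9/17 of each unit of subsidy.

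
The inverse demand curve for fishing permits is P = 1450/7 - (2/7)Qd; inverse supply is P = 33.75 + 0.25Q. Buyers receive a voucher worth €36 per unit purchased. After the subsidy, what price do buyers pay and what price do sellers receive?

Pre-subsidy: 1450/7 - (2/7)Q = 33.75 + 0.25Q gives Q* = 971/3 and P* = 344/3.
With the rebate, buyers effectively pay Pb = Ps − 36, where Ps is the price sellers receive.
On the curves, Pb = 1450/7 - (2/7)Q and Ps = 33.75 + 0.25Q; the wedge Ps − Pb = 36 gives 33.75 + 0.25Q − (1450/7 - (2/7)Q) = 36, so Q' = 5863/15.
Then Pb = 1450/7 − (2/7)·(5863/15) = 1432/15 and Ps = 33.75 + 0.25·(5863/15) = 1972/15.

Buyers pay 1432/15; sellers receive 1972/15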